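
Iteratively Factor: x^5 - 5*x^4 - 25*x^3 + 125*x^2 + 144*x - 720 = (x - 4)*(x^4 - x^3 - 29*x^2 + 9*x + 180) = (x - 4)*(x + 3)*(x^3 - 4*x^2 - 17*x + 60) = (x - 4)*(x + 3)*(x + 4)*(x^2 - 8*x + 15) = (x - 5)*(x - 4)*(x + 3)*(x + 4)*(x - 3)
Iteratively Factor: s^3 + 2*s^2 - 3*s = (s)*(s^2 + 2*s - 3) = s*(s + 3)*(s - 1)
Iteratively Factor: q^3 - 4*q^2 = (q - 4)*(q^2) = q*(q - 4)*(q)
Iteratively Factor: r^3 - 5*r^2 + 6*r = (r - 3)*(r^2 - 2*r) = r*(r - 3)*(r - 2)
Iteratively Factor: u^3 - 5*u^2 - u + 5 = (u + 1)*(u^2 - 6*u + 5) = (u - 1)*(u + 1)*(u - 5)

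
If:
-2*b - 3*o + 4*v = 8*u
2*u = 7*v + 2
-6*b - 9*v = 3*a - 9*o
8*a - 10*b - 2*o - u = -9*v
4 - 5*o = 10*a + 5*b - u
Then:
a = 1010/2443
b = 194/2443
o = -324/2443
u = -46/349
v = -790/2443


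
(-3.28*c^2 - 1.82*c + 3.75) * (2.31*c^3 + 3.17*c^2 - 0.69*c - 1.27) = -7.5768*c^5 - 14.6018*c^4 + 5.1563*c^3 + 17.3089*c^2 - 0.2761*c - 4.7625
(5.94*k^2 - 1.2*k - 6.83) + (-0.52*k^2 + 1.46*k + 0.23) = 5.42*k^2 + 0.26*k - 6.6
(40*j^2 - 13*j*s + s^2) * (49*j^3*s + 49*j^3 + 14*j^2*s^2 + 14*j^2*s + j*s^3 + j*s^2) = 1960*j^5*s + 1960*j^5 - 77*j^4*s^2 - 77*j^4*s - 93*j^3*s^3 - 93*j^3*s^2 + j^2*s^4 + j^2*s^3 + j*s^5 + j*s^4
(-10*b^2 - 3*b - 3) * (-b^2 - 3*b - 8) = 10*b^4 + 33*b^3 + 92*b^2 + 33*b + 24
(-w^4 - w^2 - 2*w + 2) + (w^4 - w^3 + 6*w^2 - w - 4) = -w^3 + 5*w^2 - 3*w - 2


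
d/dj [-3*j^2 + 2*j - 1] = 2 - 6*j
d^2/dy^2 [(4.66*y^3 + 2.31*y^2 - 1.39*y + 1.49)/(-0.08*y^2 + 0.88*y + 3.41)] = (2.77555756156289e-17*y^5 - 10.06736*y^3 - 87.740592*y^2 - 322.217148*y - 65.184702)/(0.000512*y^6 - 0.016896*y^5 + 0.120384*y^4 + 0.758912*y^3 - 5.131368*y^2 - 30.698184*y - 39.651821)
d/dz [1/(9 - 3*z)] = 1/(3*(z - 3)^2)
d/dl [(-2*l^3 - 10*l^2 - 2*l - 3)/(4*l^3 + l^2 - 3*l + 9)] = (38*l^4 + 28*l^3 + 14*l^2 - 174*l - 27)/(16*l^6 + 8*l^5 - 23*l^4 + 66*l^3 + 27*l^2 - 54*l + 81)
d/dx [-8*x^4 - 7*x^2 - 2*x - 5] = -32*x^3 - 14*x - 2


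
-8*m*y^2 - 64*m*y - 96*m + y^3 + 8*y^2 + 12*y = (-8*m + y)*(y + 2)*(y + 6)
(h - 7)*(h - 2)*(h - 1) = h^3 - 10*h^2 + 23*h - 14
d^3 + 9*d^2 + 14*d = d*(d + 2)*(d + 7)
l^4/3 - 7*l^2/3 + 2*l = l*(l/3 + 1)*(l - 2)*(l - 1)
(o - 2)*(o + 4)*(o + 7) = o^3 + 9*o^2 + 6*o - 56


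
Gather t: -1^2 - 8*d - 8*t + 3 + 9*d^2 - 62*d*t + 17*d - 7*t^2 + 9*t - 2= 9*d^2 + 9*d - 7*t^2 + t*(1 - 62*d)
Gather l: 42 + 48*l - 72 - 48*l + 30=0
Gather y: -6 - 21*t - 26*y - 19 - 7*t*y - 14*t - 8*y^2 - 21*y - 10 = -35*t - 8*y^2 + y*(-7*t - 47) - 35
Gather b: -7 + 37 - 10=20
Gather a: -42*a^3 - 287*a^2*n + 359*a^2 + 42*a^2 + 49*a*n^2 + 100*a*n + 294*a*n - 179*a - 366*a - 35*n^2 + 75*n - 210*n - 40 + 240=-42*a^3 + a^2*(401 - 287*n) + a*(49*n^2 + 394*n - 545) - 35*n^2 - 135*n + 200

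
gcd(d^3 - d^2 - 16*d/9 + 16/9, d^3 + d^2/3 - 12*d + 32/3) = d - 1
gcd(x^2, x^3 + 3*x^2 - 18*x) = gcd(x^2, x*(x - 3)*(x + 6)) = x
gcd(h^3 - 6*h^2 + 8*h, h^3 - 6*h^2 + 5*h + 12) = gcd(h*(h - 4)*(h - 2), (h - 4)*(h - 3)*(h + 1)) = h - 4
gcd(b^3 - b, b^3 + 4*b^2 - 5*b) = b^2 - b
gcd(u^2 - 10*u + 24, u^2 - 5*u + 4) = u - 4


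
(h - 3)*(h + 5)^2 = h^3 + 7*h^2 - 5*h - 75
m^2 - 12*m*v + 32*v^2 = (m - 8*v)*(m - 4*v)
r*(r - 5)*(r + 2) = r^3 - 3*r^2 - 10*r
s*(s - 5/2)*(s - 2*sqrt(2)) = s^3 - 2*sqrt(2)*s^2 - 5*s^2/2 + 5*sqrt(2)*s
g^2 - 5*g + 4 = (g - 4)*(g - 1)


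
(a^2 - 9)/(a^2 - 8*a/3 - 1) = 3*(a + 3)/(3*a + 1)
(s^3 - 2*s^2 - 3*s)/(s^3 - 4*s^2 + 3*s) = (s + 1)/(s - 1)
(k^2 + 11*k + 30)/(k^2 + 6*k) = (k + 5)/k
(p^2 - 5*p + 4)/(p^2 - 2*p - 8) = (p - 1)/(p + 2)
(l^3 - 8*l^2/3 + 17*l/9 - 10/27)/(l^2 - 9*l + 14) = (27*l^3 - 72*l^2 + 51*l - 10)/(27*(l^2 - 9*l + 14))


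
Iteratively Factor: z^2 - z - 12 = (z + 3)*(z - 4)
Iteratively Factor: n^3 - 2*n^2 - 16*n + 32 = (n - 4)*(n^2 + 2*n - 8) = (n - 4)*(n + 4)*(n - 2)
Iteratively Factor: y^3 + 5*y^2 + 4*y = (y + 4)*(y^2 + y) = y*(y + 4)*(y + 1)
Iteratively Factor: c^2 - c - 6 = (c - 3)*(c + 2)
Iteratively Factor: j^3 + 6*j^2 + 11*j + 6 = (j + 2)*(j^2 + 4*j + 3) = (j + 1)*(j + 2)*(j + 3)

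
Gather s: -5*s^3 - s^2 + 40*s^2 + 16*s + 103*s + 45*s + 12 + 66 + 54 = -5*s^3 + 39*s^2 + 164*s + 132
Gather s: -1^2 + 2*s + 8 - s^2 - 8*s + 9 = -s^2 - 6*s + 16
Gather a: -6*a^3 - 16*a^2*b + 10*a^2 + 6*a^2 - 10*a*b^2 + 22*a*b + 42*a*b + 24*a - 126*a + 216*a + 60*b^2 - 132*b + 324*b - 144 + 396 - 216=-6*a^3 + a^2*(16 - 16*b) + a*(-10*b^2 + 64*b + 114) + 60*b^2 + 192*b + 36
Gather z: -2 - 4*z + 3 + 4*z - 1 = 0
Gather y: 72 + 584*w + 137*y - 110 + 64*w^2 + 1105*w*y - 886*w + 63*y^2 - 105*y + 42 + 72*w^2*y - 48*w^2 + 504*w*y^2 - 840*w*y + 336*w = 16*w^2 + 34*w + y^2*(504*w + 63) + y*(72*w^2 + 265*w + 32) + 4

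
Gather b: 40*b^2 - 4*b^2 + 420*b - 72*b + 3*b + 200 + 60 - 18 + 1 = 36*b^2 + 351*b + 243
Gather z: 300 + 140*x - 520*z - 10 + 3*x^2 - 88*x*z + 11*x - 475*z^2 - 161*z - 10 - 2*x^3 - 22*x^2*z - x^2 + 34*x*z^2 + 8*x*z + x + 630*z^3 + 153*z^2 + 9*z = -2*x^3 + 2*x^2 + 152*x + 630*z^3 + z^2*(34*x - 322) + z*(-22*x^2 - 80*x - 672) + 280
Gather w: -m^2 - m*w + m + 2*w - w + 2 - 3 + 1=-m^2 + m + w*(1 - m)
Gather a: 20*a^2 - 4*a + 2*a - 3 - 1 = 20*a^2 - 2*a - 4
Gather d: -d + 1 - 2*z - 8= -d - 2*z - 7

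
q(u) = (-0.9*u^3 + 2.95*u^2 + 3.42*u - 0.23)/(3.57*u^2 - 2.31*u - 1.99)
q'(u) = (2.31 - 7.14*u)*(-0.9*u^3 + 2.95*u^2 + 3.42*u - 0.23)/(3.57*u^2 - 2.31*u - 1.99)^2 + (-2.7*u^2 + 5.9*u + 3.42)/(3.57*u^2 - 2.31*u - 1.99) = (-3.213*u^4 + 4.158*u^3 - 13.6509*u^2 - 10.0988*u - 7.3371)/(12.7449*u^4 - 16.4934*u^3 - 8.8725*u^2 + 9.1938*u + 3.9601)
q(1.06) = -13.19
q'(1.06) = -177.87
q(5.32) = -0.39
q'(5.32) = -0.32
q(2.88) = 0.60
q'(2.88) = -0.62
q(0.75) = -2.11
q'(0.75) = -7.44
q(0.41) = -0.69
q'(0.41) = -2.49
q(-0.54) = -3.60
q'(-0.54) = -76.28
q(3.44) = 0.30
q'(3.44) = -0.46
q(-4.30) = 1.50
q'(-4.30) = -0.30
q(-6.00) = 1.99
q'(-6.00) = -0.28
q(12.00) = -2.25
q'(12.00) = -0.26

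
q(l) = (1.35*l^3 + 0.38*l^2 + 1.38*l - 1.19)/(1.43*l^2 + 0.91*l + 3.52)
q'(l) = (-2.86*l - 0.91)*(1.35*l^3 + 0.38*l^2 + 1.38*l - 1.19)/(1.43*l^2 + 0.91*l + 3.52)^2 + (4.05*l^2 + 0.76*l + 1.38)/(1.43*l^2 + 0.91*l + 3.52) = (1.9305*l^4 + 2.457*l^3 + 12.6284*l^2 + 6.0786*l + 5.9405)/(2.0449*l^4 + 2.6026*l^3 + 10.8953*l^2 + 6.4064*l + 12.3904)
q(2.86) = 2.10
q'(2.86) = 0.99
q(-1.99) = -1.77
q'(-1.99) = 1.01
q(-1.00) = -0.88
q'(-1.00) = 0.73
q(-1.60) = -1.39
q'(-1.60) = 0.95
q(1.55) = 0.82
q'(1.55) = 0.94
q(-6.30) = -6.09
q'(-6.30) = 0.97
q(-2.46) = -2.25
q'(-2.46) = 1.03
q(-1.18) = -1.02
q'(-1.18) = 0.82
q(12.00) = 10.90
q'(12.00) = 0.95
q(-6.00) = -5.80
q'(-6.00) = 0.98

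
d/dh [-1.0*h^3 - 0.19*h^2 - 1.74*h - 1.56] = -3.0*h^2 - 0.38*h - 1.74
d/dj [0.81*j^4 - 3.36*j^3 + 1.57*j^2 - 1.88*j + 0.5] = 3.24*j^3 - 10.08*j^2 + 3.14*j - 1.88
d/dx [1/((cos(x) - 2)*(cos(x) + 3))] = (sin(x) + sin(2*x))/((cos(x) - 2)^2*(cos(x) + 3)^2)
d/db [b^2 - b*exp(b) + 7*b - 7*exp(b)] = -b*exp(b) + 2*b - 8*exp(b) + 7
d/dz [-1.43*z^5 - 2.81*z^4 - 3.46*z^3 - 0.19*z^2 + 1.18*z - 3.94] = -7.15*z^4 - 11.24*z^3 - 10.38*z^2 - 0.38*z + 1.18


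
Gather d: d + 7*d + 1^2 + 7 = 8*d + 8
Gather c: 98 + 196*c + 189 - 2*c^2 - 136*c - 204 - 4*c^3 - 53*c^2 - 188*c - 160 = -4*c^3 - 55*c^2 - 128*c - 77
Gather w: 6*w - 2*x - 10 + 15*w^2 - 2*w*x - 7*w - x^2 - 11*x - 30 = 15*w^2 + w*(-2*x - 1) - x^2 - 13*x - 40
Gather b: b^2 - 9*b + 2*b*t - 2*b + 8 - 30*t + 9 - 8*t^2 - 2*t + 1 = b^2 + b*(2*t - 11) - 8*t^2 - 32*t + 18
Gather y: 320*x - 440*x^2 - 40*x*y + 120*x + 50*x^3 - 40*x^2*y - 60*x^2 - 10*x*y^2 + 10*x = 50*x^3 - 500*x^2 - 10*x*y^2 + 450*x + y*(-40*x^2 - 40*x)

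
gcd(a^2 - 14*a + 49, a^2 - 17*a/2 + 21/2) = a - 7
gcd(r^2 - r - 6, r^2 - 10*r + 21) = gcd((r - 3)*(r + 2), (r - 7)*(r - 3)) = r - 3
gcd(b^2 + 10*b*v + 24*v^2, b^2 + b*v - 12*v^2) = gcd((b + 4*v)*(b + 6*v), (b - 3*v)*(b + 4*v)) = b + 4*v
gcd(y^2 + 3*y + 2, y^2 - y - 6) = y + 2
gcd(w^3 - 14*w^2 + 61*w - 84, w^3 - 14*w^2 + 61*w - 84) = w^3 - 14*w^2 + 61*w - 84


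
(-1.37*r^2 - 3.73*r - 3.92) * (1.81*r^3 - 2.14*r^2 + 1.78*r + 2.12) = -2.4797*r^5 - 3.8195*r^4 - 1.5516*r^3 - 1.155*r^2 - 14.8852*r - 8.3104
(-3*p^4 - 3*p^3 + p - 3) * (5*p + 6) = -15*p^5 - 33*p^4 - 18*p^3 + 5*p^2 - 9*p - 18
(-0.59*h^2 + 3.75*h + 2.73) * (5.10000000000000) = -3.009*h^2 + 19.125*h + 13.923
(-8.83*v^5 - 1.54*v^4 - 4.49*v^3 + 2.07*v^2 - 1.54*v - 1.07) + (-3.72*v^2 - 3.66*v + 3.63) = -8.83*v^5 - 1.54*v^4 - 4.49*v^3 - 1.65*v^2 - 5.2*v + 2.56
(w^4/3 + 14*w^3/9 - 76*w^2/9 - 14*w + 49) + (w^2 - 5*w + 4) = w^4/3 + 14*w^3/9 - 67*w^2/9 - 19*w + 53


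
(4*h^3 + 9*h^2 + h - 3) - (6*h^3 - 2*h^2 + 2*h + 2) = -2*h^3 + 11*h^2 - h - 5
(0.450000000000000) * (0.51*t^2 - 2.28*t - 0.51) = 0.2295*t^2 - 1.026*t - 0.2295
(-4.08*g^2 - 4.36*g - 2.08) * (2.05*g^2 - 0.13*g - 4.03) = -8.364*g^4 - 8.4076*g^3 + 12.7452*g^2 + 17.8412*g + 8.3824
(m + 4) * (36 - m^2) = -m^3 - 4*m^2 + 36*m + 144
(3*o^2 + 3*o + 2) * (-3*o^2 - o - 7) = -9*o^4 - 12*o^3 - 30*o^2 - 23*o - 14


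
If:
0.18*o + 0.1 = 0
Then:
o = -0.56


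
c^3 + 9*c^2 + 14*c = c*(c + 2)*(c + 7)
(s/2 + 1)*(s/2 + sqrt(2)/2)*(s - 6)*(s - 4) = s^4/4 - 2*s^3 + sqrt(2)*s^3/4 - 2*sqrt(2)*s^2 + s^2 + sqrt(2)*s + 12*s + 12*sqrt(2)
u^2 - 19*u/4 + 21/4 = (u - 3)*(u - 7/4)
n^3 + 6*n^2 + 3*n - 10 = (n - 1)*(n + 2)*(n + 5)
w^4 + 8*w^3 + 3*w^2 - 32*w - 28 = (w - 2)*(w + 1)*(w + 2)*(w + 7)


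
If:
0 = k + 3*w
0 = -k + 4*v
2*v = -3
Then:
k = -6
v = -3/2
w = 2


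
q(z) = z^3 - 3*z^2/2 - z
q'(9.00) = 215.00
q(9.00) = 598.50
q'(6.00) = 89.00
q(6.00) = 156.00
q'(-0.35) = 0.42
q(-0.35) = 0.12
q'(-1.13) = 6.22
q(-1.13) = -2.23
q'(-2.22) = 20.45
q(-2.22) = -16.11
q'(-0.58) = 1.75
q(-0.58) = -0.12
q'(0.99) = -1.03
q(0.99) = -1.49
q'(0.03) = -1.09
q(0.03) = -0.03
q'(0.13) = -1.34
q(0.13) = -0.15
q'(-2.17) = 19.64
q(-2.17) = -15.11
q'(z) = 3*z^2 - 3*z - 1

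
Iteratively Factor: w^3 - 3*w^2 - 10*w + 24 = (w - 2)*(w^2 - w - 12) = (w - 4)*(w - 2)*(w + 3)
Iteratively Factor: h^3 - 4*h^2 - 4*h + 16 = (h + 2)*(h^2 - 6*h + 8) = (h - 2)*(h + 2)*(h - 4)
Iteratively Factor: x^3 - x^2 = (x)*(x^2 - x) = x^2*(x - 1)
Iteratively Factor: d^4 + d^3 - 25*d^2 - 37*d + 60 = (d - 5)*(d^3 + 6*d^2 + 5*d - 12) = (d - 5)*(d + 3)*(d^2 + 3*d - 4) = (d - 5)*(d + 3)*(d + 4)*(d - 1)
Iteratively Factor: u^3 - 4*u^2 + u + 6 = (u - 3)*(u^2 - u - 2) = (u - 3)*(u - 2)*(u + 1)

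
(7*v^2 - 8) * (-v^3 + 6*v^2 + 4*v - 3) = -7*v^5 + 42*v^4 + 36*v^3 - 69*v^2 - 32*v + 24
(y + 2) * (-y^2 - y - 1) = -y^3 - 3*y^2 - 3*y - 2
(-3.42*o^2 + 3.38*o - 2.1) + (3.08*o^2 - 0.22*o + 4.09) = -0.34*o^2 + 3.16*o + 1.99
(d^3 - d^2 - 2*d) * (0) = 0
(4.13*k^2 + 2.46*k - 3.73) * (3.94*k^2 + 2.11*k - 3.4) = 16.2722*k^4 + 18.4067*k^3 - 23.5476*k^2 - 16.2343*k + 12.682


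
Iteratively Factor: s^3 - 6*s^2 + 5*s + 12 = (s - 3)*(s^2 - 3*s - 4) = (s - 3)*(s + 1)*(s - 4)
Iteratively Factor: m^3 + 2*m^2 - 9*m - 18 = (m + 3)*(m^2 - m - 6) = (m - 3)*(m + 3)*(m + 2)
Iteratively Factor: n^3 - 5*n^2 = (n - 5)*(n^2) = n*(n - 5)*(n)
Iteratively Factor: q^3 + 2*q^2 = (q + 2)*(q^2) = q*(q + 2)*(q)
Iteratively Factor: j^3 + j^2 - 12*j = (j)*(j^2 + j - 12) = j*(j + 4)*(j - 3)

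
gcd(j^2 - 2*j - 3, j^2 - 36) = 1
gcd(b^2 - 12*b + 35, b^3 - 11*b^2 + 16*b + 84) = b - 7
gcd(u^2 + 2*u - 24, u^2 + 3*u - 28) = u - 4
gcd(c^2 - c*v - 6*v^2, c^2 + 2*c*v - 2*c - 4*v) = c + 2*v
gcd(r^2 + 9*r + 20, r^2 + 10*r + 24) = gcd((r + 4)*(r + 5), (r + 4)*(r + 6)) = r + 4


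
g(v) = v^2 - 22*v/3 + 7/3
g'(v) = 2*v - 22/3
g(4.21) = -10.82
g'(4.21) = 1.09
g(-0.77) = 8.57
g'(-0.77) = -8.87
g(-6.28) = 87.83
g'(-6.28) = -19.89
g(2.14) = -8.78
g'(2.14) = -3.05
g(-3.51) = 40.39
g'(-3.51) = -14.35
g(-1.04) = 11.04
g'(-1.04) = -9.41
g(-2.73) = 29.81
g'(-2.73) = -12.79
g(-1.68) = 17.48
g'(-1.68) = -10.69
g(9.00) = 17.33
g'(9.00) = 10.67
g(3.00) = -10.67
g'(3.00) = -1.33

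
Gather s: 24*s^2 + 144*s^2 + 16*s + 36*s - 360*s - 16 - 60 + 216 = 168*s^2 - 308*s + 140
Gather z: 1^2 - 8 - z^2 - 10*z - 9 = -z^2 - 10*z - 16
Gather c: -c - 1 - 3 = -c - 4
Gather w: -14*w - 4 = -14*w - 4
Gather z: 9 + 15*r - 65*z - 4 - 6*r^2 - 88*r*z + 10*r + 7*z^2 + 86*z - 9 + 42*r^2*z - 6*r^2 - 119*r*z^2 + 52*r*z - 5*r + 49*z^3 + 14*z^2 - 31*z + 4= -12*r^2 + 20*r + 49*z^3 + z^2*(21 - 119*r) + z*(42*r^2 - 36*r - 10)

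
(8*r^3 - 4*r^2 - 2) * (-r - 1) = -8*r^4 - 4*r^3 + 4*r^2 + 2*r + 2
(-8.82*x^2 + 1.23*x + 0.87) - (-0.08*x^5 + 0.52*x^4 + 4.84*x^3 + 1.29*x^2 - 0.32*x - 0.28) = 0.08*x^5 - 0.52*x^4 - 4.84*x^3 - 10.11*x^2 + 1.55*x + 1.15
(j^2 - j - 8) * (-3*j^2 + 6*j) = -3*j^4 + 9*j^3 + 18*j^2 - 48*j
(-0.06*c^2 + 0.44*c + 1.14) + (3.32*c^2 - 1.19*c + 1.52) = 3.26*c^2 - 0.75*c + 2.66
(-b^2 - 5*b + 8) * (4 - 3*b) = 3*b^3 + 11*b^2 - 44*b + 32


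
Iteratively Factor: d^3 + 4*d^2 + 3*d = (d + 1)*(d^2 + 3*d) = (d + 1)*(d + 3)*(d)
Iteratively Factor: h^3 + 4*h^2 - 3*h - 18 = (h - 2)*(h^2 + 6*h + 9) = (h - 2)*(h + 3)*(h + 3)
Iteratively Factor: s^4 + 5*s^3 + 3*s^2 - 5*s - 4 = (s + 1)*(s^3 + 4*s^2 - s - 4) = (s + 1)^2*(s^2 + 3*s - 4) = (s + 1)^2*(s + 4)*(s - 1)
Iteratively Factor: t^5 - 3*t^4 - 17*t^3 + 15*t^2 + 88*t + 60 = (t + 2)*(t^4 - 5*t^3 - 7*t^2 + 29*t + 30) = (t + 2)^2*(t^3 - 7*t^2 + 7*t + 15) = (t + 1)*(t + 2)^2*(t^2 - 8*t + 15) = (t - 5)*(t + 1)*(t + 2)^2*(t - 3)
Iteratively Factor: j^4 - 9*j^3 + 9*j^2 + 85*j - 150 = (j - 5)*(j^3 - 4*j^2 - 11*j + 30) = (j - 5)^2*(j^2 + j - 6) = (j - 5)^2*(j - 2)*(j + 3)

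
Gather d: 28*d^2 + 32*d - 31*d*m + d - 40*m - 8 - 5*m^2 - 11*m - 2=28*d^2 + d*(33 - 31*m) - 5*m^2 - 51*m - 10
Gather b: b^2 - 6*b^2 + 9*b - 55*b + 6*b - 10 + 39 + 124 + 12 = -5*b^2 - 40*b + 165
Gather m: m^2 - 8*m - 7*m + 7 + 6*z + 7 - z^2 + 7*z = m^2 - 15*m - z^2 + 13*z + 14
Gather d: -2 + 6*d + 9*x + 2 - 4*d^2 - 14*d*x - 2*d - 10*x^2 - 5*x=-4*d^2 + d*(4 - 14*x) - 10*x^2 + 4*x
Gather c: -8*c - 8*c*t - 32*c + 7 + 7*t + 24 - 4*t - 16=c*(-8*t - 40) + 3*t + 15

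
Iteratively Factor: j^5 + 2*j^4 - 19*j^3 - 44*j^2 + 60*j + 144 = (j + 2)*(j^4 - 19*j^2 - 6*j + 72) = (j + 2)*(j + 3)*(j^3 - 3*j^2 - 10*j + 24) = (j + 2)*(j + 3)^2*(j^2 - 6*j + 8) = (j - 4)*(j + 2)*(j + 3)^2*(j - 2)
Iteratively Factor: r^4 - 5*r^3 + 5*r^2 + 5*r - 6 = (r + 1)*(r^3 - 6*r^2 + 11*r - 6) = (r - 2)*(r + 1)*(r^2 - 4*r + 3) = (r - 3)*(r - 2)*(r + 1)*(r - 1)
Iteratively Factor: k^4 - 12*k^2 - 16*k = (k)*(k^3 - 12*k - 16) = k*(k + 2)*(k^2 - 2*k - 8) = k*(k + 2)^2*(k - 4)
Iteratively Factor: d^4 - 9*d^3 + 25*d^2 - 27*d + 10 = (d - 1)*(d^3 - 8*d^2 + 17*d - 10) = (d - 1)^2*(d^2 - 7*d + 10) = (d - 5)*(d - 1)^2*(d - 2)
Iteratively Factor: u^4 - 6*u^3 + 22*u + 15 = (u + 1)*(u^3 - 7*u^2 + 7*u + 15) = (u - 5)*(u + 1)*(u^2 - 2*u - 3) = (u - 5)*(u + 1)^2*(u - 3)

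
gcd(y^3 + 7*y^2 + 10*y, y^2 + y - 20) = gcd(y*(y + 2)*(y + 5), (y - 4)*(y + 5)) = y + 5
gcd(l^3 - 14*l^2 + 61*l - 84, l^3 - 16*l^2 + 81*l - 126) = l^2 - 10*l + 21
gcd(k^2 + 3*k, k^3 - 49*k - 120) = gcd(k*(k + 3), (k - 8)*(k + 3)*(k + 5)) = k + 3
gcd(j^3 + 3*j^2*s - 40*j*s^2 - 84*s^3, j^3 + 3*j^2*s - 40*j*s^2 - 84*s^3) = -j^3 - 3*j^2*s + 40*j*s^2 + 84*s^3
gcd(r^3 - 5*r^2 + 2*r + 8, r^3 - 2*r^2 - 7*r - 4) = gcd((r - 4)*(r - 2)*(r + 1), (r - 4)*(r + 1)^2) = r^2 - 3*r - 4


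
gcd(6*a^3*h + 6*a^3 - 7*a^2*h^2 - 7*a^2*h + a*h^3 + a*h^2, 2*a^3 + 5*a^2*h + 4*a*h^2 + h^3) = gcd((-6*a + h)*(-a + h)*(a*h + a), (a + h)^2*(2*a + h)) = 1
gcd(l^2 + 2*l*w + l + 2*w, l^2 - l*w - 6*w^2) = l + 2*w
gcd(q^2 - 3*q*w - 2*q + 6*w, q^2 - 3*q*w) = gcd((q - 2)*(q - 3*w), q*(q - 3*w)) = q - 3*w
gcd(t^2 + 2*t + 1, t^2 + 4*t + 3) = t + 1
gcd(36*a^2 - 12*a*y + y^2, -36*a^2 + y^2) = -6*a + y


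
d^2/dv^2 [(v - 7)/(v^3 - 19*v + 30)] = 2*((v - 7)*(3*v^2 - 19)^2 + (-3*v^2 - 3*v*(v - 7) + 19)*(v^3 - 19*v + 30))/(v^3 - 19*v + 30)^3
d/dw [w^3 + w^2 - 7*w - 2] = 3*w^2 + 2*w - 7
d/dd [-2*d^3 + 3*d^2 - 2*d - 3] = -6*d^2 + 6*d - 2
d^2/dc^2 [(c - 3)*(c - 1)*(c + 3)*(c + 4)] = 12*c^2 + 18*c - 26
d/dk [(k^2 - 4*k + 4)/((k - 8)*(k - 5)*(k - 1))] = (-k^4 + 8*k^3 - 15*k^2 + 32*k - 52)/(k^6 - 28*k^5 + 302*k^4 - 1564*k^3 + 3929*k^2 - 4240*k + 1600)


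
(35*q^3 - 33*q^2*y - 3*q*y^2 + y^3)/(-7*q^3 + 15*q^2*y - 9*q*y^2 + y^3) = (5*q + y)/(-q + y)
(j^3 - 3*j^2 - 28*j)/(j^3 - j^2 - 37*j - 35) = j*(j + 4)/(j^2 + 6*j + 5)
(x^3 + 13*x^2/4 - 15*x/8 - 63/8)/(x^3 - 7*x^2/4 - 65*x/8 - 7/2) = (2*x^2 + 3*x - 9)/(2*x^2 - 7*x - 4)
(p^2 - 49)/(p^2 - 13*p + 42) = (p + 7)/(p - 6)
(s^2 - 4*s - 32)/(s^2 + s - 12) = (s - 8)/(s - 3)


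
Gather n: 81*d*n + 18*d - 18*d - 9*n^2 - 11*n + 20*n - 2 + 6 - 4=-9*n^2 + n*(81*d + 9)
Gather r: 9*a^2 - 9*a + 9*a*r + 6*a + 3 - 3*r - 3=9*a^2 - 3*a + r*(9*a - 3)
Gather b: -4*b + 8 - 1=7 - 4*b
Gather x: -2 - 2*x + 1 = -2*x - 1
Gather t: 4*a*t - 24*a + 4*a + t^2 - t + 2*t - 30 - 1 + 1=-20*a + t^2 + t*(4*a + 1) - 30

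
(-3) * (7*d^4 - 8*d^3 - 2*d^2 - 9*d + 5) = -21*d^4 + 24*d^3 + 6*d^2 + 27*d - 15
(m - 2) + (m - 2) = 2*m - 4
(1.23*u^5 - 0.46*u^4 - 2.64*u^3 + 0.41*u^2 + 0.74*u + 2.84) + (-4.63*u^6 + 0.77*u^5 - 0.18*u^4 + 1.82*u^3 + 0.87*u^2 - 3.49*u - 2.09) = -4.63*u^6 + 2.0*u^5 - 0.64*u^4 - 0.82*u^3 + 1.28*u^2 - 2.75*u + 0.75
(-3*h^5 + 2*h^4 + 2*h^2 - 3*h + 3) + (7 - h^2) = -3*h^5 + 2*h^4 + h^2 - 3*h + 10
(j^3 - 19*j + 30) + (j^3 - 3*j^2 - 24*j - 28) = 2*j^3 - 3*j^2 - 43*j + 2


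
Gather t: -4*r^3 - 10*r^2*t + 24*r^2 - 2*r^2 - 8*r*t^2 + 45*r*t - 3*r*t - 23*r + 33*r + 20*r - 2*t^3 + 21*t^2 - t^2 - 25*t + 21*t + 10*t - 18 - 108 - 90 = -4*r^3 + 22*r^2 + 30*r - 2*t^3 + t^2*(20 - 8*r) + t*(-10*r^2 + 42*r + 6) - 216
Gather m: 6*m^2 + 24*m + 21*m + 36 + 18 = 6*m^2 + 45*m + 54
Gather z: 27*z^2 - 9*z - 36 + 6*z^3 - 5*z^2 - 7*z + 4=6*z^3 + 22*z^2 - 16*z - 32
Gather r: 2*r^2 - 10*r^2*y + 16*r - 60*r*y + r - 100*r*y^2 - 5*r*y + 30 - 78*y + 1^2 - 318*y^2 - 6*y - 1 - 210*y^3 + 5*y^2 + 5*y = r^2*(2 - 10*y) + r*(-100*y^2 - 65*y + 17) - 210*y^3 - 313*y^2 - 79*y + 30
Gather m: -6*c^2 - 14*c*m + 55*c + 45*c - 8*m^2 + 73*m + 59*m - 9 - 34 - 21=-6*c^2 + 100*c - 8*m^2 + m*(132 - 14*c) - 64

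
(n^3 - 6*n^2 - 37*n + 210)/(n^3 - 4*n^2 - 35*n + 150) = (n - 7)/(n - 5)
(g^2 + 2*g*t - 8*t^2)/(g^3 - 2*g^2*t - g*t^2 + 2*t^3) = (-g - 4*t)/(-g^2 + t^2)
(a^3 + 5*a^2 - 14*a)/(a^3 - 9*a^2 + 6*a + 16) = a*(a + 7)/(a^2 - 7*a - 8)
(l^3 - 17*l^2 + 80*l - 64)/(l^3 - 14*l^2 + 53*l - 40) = (l - 8)/(l - 5)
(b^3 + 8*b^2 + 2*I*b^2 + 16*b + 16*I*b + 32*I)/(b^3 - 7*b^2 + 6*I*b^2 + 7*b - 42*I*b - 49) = (b^3 + b^2*(8 + 2*I) + b*(16 + 16*I) + 32*I)/(b^3 + b^2*(-7 + 6*I) + b*(7 - 42*I) - 49)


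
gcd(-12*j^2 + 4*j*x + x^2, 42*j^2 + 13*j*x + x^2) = 6*j + x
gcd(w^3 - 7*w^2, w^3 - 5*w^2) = w^2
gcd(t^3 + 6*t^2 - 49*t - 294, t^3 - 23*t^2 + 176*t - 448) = t - 7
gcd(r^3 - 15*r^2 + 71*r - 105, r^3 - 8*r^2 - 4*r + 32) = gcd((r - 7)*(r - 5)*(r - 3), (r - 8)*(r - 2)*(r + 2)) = 1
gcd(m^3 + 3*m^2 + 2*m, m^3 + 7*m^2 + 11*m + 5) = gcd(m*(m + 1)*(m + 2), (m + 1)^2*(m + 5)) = m + 1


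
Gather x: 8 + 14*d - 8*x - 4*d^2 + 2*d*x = -4*d^2 + 14*d + x*(2*d - 8) + 8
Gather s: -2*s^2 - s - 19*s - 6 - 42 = -2*s^2 - 20*s - 48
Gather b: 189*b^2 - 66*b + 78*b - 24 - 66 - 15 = 189*b^2 + 12*b - 105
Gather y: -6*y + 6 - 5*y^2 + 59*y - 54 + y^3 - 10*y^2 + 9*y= y^3 - 15*y^2 + 62*y - 48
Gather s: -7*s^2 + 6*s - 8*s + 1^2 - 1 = -7*s^2 - 2*s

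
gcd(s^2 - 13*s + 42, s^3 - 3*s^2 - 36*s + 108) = s - 6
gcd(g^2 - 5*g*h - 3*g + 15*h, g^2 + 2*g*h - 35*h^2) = g - 5*h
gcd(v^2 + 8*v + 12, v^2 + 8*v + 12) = v^2 + 8*v + 12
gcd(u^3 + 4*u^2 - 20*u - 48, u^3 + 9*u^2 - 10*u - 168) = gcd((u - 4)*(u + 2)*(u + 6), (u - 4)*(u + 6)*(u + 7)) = u^2 + 2*u - 24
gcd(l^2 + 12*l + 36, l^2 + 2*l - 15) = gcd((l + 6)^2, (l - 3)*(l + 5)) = 1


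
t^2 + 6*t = t*(t + 6)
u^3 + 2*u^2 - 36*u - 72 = (u - 6)*(u + 2)*(u + 6)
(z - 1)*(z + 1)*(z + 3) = z^3 + 3*z^2 - z - 3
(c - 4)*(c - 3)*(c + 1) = c^3 - 6*c^2 + 5*c + 12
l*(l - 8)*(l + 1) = l^3 - 7*l^2 - 8*l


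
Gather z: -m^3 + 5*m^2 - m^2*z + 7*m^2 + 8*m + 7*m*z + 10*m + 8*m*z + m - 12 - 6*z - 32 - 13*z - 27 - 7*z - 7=-m^3 + 12*m^2 + 19*m + z*(-m^2 + 15*m - 26) - 78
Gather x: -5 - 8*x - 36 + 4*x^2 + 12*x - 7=4*x^2 + 4*x - 48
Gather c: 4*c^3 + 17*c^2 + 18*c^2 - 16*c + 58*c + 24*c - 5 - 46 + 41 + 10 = 4*c^3 + 35*c^2 + 66*c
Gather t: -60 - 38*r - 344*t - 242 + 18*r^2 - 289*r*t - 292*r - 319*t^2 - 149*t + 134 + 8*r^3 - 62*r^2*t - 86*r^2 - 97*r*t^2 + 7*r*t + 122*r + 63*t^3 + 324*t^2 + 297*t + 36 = 8*r^3 - 68*r^2 - 208*r + 63*t^3 + t^2*(5 - 97*r) + t*(-62*r^2 - 282*r - 196) - 132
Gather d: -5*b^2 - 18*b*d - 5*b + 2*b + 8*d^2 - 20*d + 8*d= -5*b^2 - 3*b + 8*d^2 + d*(-18*b - 12)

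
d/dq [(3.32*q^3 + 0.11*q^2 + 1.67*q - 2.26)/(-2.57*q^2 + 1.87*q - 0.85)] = (-8.5324*q^4 + 12.4168*q^3 - 3.9684*q^2 - 11.8034*q + 2.8067)/(6.6049*q^4 - 9.6118*q^3 + 7.8659*q^2 - 3.179*q + 0.7225)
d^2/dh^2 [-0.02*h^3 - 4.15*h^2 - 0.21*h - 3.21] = -0.12*h - 8.3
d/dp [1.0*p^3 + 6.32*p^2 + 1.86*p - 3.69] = 3.0*p^2 + 12.64*p + 1.86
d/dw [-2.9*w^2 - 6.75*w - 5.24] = -5.8*w - 6.75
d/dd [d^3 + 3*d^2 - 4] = 3*d*(d + 2)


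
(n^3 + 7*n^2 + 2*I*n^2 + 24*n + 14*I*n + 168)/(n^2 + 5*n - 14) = (n^2 + 2*I*n + 24)/(n - 2)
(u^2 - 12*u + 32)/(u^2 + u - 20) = (u - 8)/(u + 5)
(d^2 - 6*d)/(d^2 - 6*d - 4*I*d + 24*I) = d/(d - 4*I)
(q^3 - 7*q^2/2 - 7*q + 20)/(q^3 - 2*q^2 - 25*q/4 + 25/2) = 2*(q - 4)/(2*q - 5)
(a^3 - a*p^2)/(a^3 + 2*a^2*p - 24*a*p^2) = (a^2 - p^2)/(a^2 + 2*a*p - 24*p^2)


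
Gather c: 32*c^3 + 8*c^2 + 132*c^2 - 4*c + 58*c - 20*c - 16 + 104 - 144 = 32*c^3 + 140*c^2 + 34*c - 56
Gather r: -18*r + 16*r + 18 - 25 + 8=1 - 2*r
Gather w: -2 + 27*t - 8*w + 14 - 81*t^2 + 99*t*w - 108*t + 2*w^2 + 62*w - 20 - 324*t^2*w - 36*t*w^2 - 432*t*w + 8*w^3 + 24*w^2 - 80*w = -81*t^2 - 81*t + 8*w^3 + w^2*(26 - 36*t) + w*(-324*t^2 - 333*t - 26) - 8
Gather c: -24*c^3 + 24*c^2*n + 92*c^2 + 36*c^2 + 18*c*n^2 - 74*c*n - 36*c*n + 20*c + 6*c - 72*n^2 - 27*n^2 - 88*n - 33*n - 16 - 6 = -24*c^3 + c^2*(24*n + 128) + c*(18*n^2 - 110*n + 26) - 99*n^2 - 121*n - 22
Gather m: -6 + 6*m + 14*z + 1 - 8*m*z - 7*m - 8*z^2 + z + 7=m*(-8*z - 1) - 8*z^2 + 15*z + 2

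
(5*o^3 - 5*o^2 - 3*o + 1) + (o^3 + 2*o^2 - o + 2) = 6*o^3 - 3*o^2 - 4*o + 3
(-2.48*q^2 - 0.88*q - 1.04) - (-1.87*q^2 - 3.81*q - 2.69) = -0.61*q^2 + 2.93*q + 1.65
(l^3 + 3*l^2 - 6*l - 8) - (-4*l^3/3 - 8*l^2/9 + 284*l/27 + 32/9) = 7*l^3/3 + 35*l^2/9 - 446*l/27 - 104/9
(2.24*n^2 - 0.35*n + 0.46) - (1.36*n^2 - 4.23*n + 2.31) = 0.88*n^2 + 3.88*n - 1.85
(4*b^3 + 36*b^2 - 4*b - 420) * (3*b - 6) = 12*b^4 + 84*b^3 - 228*b^2 - 1236*b + 2520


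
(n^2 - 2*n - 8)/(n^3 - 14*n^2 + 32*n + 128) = (n - 4)/(n^2 - 16*n + 64)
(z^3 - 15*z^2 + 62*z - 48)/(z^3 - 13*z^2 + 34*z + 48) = (z - 1)/(z + 1)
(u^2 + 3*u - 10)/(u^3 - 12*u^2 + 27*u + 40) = (u^2 + 3*u - 10)/(u^3 - 12*u^2 + 27*u + 40)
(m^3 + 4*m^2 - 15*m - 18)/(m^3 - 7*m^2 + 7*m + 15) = (m + 6)/(m - 5)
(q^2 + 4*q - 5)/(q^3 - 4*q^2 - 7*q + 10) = (q + 5)/(q^2 - 3*q - 10)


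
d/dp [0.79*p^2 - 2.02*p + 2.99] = 1.58*p - 2.02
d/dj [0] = 0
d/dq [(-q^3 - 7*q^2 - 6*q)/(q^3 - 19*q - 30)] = (7*q^4 + 50*q^3 + 223*q^2 + 420*q + 180)/(q^6 - 38*q^4 - 60*q^3 + 361*q^2 + 1140*q + 900)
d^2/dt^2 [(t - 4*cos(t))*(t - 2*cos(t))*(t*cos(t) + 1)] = -t^3*cos(t) - 6*t^2*sin(t) + 12*t^2*cos(2*t) + 24*t*sin(2*t) + 6*t*cos(t) - 18*t*cos(3*t) - 12*sin(3*t) - 22*cos(2*t) - 4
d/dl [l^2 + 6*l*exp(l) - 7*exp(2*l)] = 6*l*exp(l) + 2*l - 14*exp(2*l) + 6*exp(l)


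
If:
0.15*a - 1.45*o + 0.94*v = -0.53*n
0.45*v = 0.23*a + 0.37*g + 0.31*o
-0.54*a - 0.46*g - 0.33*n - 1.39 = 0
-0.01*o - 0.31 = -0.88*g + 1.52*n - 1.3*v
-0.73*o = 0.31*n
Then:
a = -6.77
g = 3.88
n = 1.46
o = -0.62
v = -0.69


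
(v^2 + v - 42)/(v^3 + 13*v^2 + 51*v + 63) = (v - 6)/(v^2 + 6*v + 9)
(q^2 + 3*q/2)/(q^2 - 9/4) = 2*q/(2*q - 3)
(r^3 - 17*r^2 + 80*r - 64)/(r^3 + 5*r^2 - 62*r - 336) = (r^2 - 9*r + 8)/(r^2 + 13*r + 42)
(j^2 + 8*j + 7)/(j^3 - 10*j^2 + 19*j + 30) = (j + 7)/(j^2 - 11*j + 30)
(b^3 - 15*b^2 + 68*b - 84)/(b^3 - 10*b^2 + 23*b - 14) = (b - 6)/(b - 1)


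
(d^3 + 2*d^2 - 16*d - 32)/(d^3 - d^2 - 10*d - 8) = (d + 4)/(d + 1)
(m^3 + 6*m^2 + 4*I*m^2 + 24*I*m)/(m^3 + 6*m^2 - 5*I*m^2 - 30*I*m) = (m + 4*I)/(m - 5*I)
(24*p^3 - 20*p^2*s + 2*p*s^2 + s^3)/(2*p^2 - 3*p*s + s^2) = (12*p^2 - 4*p*s - s^2)/(p - s)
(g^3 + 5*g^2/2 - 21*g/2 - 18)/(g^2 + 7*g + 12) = (2*g^2 - 3*g - 9)/(2*(g + 3))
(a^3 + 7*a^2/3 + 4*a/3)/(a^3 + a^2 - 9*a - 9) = a*(3*a + 4)/(3*(a^2 - 9))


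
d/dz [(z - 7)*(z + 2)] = 2*z - 5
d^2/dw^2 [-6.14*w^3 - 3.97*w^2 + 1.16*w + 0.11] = -36.84*w - 7.94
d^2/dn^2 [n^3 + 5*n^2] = 6*n + 10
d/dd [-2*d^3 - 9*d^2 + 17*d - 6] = -6*d^2 - 18*d + 17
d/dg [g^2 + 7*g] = 2*g + 7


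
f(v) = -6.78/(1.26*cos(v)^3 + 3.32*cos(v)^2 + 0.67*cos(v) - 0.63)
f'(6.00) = 1.14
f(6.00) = -1.62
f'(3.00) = 3.86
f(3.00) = -9.19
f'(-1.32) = 290.89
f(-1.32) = 28.25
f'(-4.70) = -9.81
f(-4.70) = 10.63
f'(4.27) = -54.68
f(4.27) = 16.65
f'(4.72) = 12.52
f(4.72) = 10.85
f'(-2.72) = -19.44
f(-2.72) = -11.99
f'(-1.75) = -6.19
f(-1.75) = 10.41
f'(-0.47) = 2.41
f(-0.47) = -1.94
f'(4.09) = -524.28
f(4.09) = 47.78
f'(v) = -6.78*(3.78*sin(v)*cos(v)^2 + 6.64*sin(v)*cos(v) + 0.67*sin(v))/(1.26*cos(v)^3 + 3.32*cos(v)^2 + 0.67*cos(v) - 0.63)^2 = (25.6284*sin(v)^2 - 45.0192*cos(v) - 30.171)*sin(v)/(1.26*cos(v)^3 + 3.32*cos(v)^2 + 0.67*cos(v) - 0.63)^2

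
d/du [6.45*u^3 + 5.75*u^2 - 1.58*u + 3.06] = 19.35*u^2 + 11.5*u - 1.58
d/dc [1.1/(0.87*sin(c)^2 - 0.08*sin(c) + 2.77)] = (0.088 - 1.914*sin(c))*cos(c)/(0.87*sin(c)^2 - 0.08*sin(c) + 2.77)^2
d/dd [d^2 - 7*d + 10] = 2*d - 7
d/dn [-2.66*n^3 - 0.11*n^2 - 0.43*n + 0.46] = -7.98*n^2 - 0.22*n - 0.43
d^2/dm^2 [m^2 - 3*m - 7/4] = 2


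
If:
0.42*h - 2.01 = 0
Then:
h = 4.79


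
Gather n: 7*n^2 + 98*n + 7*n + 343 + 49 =7*n^2 + 105*n + 392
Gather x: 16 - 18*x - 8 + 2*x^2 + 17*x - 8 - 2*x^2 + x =0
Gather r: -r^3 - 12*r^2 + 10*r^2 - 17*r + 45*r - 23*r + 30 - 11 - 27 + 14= -r^3 - 2*r^2 + 5*r + 6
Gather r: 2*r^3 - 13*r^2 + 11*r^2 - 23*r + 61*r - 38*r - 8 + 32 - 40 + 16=2*r^3 - 2*r^2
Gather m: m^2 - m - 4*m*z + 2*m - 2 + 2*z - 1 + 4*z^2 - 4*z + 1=m^2 + m*(1 - 4*z) + 4*z^2 - 2*z - 2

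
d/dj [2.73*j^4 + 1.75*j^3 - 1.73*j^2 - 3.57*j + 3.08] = 10.92*j^3 + 5.25*j^2 - 3.46*j - 3.57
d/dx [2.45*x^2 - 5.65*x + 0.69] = 4.9*x - 5.65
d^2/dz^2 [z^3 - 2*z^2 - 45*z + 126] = 6*z - 4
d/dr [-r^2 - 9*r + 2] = -2*r - 9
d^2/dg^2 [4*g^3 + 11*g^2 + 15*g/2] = 24*g + 22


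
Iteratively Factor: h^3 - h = (h)*(h^2 - 1) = h*(h + 1)*(h - 1)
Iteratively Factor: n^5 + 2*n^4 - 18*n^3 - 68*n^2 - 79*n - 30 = (n - 5)*(n^4 + 7*n^3 + 17*n^2 + 17*n + 6) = (n - 5)*(n + 1)*(n^3 + 6*n^2 + 11*n + 6) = (n - 5)*(n + 1)*(n + 2)*(n^2 + 4*n + 3) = (n - 5)*(n + 1)*(n + 2)*(n + 3)*(n + 1)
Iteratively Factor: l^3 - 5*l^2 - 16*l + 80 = (l + 4)*(l^2 - 9*l + 20) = (l - 5)*(l + 4)*(l - 4)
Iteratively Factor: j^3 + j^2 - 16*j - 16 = (j - 4)*(j^2 + 5*j + 4) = (j - 4)*(j + 4)*(j + 1)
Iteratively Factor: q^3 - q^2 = (q)*(q^2 - q) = q*(q - 1)*(q)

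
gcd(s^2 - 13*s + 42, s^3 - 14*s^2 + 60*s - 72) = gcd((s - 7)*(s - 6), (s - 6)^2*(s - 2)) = s - 6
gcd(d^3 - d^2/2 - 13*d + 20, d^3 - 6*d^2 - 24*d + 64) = d^2 + 2*d - 8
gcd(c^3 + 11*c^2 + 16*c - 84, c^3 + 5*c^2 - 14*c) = c^2 + 5*c - 14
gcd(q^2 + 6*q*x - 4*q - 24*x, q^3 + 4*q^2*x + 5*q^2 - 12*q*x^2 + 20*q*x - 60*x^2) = q + 6*x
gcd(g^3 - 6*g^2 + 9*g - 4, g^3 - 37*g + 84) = g - 4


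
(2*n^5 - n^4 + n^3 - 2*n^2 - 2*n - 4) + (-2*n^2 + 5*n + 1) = 2*n^5 - n^4 + n^3 - 4*n^2 + 3*n - 3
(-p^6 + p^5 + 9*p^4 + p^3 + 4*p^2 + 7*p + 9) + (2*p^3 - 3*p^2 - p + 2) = -p^6 + p^5 + 9*p^4 + 3*p^3 + p^2 + 6*p + 11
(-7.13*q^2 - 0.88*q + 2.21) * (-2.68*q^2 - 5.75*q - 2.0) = 19.1084*q^4 + 43.3559*q^3 + 13.3972*q^2 - 10.9475*q - 4.42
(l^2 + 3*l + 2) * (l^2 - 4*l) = l^4 - l^3 - 10*l^2 - 8*l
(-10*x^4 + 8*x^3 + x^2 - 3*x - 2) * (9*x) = -90*x^5 + 72*x^4 + 9*x^3 - 27*x^2 - 18*x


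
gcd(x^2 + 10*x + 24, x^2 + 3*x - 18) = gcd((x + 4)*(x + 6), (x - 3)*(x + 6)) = x + 6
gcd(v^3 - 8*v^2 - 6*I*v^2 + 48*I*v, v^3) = v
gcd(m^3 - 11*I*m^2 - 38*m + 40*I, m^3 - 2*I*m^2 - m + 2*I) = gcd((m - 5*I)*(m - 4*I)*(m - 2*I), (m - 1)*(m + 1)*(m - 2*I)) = m - 2*I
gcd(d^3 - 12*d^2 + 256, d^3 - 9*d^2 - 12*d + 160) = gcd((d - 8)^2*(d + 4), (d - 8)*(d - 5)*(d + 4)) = d^2 - 4*d - 32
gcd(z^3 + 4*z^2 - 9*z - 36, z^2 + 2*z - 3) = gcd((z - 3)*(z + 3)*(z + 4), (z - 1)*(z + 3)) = z + 3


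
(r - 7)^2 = r^2 - 14*r + 49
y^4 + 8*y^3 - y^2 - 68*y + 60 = (y - 2)*(y - 1)*(y + 5)*(y + 6)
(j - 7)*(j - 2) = j^2 - 9*j + 14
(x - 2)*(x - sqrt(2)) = x^2 - 2*x - sqrt(2)*x + 2*sqrt(2)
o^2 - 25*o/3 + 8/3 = (o - 8)*(o - 1/3)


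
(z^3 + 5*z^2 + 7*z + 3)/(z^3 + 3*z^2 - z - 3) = (z + 1)/(z - 1)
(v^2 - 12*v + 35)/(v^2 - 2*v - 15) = (v - 7)/(v + 3)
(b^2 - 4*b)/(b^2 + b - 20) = b/(b + 5)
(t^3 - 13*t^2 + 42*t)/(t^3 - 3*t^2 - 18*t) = (t - 7)/(t + 3)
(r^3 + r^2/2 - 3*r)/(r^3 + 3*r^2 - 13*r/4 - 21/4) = 2*r*(r + 2)/(2*r^2 + 9*r + 7)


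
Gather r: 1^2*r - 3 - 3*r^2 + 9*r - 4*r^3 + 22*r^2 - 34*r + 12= -4*r^3 + 19*r^2 - 24*r + 9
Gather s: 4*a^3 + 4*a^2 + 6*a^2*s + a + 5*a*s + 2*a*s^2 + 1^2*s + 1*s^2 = 4*a^3 + 4*a^2 + a + s^2*(2*a + 1) + s*(6*a^2 + 5*a + 1)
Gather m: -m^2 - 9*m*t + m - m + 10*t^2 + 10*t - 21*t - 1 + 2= -m^2 - 9*m*t + 10*t^2 - 11*t + 1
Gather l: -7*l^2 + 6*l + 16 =-7*l^2 + 6*l + 16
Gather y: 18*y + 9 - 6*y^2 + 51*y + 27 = -6*y^2 + 69*y + 36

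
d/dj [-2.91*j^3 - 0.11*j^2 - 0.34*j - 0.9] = -8.73*j^2 - 0.22*j - 0.34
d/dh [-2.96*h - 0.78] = -2.96000000000000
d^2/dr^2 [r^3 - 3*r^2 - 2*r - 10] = 6*r - 6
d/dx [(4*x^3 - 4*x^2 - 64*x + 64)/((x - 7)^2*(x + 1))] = 24*(-2*x^3 + 3*x^2 - 3*x + 32)/(x^5 - 19*x^4 + 106*x^3 - 70*x^2 - 539*x - 343)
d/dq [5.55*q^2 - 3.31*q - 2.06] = 11.1*q - 3.31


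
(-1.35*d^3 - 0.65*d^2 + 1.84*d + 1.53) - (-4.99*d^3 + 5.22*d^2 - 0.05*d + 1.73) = 3.64*d^3 - 5.87*d^2 + 1.89*d - 0.2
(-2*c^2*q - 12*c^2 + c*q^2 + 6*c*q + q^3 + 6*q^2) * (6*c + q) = -12*c^3*q - 72*c^3 + 4*c^2*q^2 + 24*c^2*q + 7*c*q^3 + 42*c*q^2 + q^4 + 6*q^3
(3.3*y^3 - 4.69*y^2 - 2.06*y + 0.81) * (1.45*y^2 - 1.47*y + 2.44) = 4.785*y^5 - 11.6515*y^4 + 11.9593*y^3 - 7.2409*y^2 - 6.2171*y + 1.9764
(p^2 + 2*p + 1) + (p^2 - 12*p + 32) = 2*p^2 - 10*p + 33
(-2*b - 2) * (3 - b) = 2*b^2 - 4*b - 6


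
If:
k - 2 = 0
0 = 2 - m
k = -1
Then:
No Solution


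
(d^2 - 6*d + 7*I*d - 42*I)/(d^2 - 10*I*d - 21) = (d^2 + d*(-6 + 7*I) - 42*I)/(d^2 - 10*I*d - 21)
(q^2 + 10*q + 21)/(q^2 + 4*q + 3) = (q + 7)/(q + 1)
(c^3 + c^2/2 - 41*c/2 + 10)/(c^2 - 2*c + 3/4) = 2*(c^2 + c - 20)/(2*c - 3)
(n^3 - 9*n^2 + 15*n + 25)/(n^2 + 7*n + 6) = (n^2 - 10*n + 25)/(n + 6)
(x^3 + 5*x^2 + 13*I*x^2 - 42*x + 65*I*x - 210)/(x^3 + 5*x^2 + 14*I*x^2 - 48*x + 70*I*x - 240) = (x + 7*I)/(x + 8*I)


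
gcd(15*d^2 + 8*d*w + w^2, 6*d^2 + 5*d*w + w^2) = 3*d + w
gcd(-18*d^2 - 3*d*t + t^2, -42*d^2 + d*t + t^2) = -6*d + t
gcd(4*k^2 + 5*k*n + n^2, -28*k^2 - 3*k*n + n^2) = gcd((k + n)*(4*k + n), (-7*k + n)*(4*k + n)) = 4*k + n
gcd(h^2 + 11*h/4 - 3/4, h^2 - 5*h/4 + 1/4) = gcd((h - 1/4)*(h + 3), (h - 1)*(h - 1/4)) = h - 1/4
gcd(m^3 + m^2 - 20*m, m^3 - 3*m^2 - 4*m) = m^2 - 4*m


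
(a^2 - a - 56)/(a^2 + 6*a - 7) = (a - 8)/(a - 1)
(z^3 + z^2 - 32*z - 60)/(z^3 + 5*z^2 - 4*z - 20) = (z - 6)/(z - 2)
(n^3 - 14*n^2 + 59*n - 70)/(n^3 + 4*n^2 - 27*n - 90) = (n^2 - 9*n + 14)/(n^2 + 9*n + 18)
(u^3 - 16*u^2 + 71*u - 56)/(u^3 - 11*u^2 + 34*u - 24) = (u^2 - 15*u + 56)/(u^2 - 10*u + 24)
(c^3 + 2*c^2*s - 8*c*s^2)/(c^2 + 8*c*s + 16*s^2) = c*(c - 2*s)/(c + 4*s)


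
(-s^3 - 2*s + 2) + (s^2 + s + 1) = -s^3 + s^2 - s + 3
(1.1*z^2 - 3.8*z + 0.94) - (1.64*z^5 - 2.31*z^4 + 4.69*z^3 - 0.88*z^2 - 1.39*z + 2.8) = -1.64*z^5 + 2.31*z^4 - 4.69*z^3 + 1.98*z^2 - 2.41*z - 1.86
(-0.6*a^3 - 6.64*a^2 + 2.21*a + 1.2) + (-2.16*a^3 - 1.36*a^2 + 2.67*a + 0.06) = -2.76*a^3 - 8.0*a^2 + 4.88*a + 1.26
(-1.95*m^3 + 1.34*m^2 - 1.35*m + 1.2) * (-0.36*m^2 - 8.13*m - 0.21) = 0.702*m^5 + 15.3711*m^4 - 9.9987*m^3 + 10.2621*m^2 - 9.4725*m - 0.252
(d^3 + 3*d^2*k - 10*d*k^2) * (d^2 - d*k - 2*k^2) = d^5 + 2*d^4*k - 15*d^3*k^2 + 4*d^2*k^3 + 20*d*k^4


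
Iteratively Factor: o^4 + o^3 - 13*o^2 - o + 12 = (o - 3)*(o^3 + 4*o^2 - o - 4) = (o - 3)*(o + 1)*(o^2 + 3*o - 4) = (o - 3)*(o + 1)*(o + 4)*(o - 1)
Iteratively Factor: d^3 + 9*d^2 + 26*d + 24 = (d + 4)*(d^2 + 5*d + 6) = (d + 2)*(d + 4)*(d + 3)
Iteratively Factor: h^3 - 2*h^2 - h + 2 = (h - 2)*(h^2 - 1) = (h - 2)*(h + 1)*(h - 1)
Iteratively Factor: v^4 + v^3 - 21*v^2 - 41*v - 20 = (v + 4)*(v^3 - 3*v^2 - 9*v - 5) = (v + 1)*(v + 4)*(v^2 - 4*v - 5) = (v + 1)^2*(v + 4)*(v - 5)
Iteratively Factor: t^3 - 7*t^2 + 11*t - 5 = (t - 1)*(t^2 - 6*t + 5) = (t - 5)*(t - 1)*(t - 1)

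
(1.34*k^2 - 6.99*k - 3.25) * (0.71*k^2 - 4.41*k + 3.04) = 0.9514*k^4 - 10.8723*k^3 + 32.592*k^2 - 6.9171*k - 9.88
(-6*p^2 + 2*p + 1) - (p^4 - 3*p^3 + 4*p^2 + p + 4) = -p^4 + 3*p^3 - 10*p^2 + p - 3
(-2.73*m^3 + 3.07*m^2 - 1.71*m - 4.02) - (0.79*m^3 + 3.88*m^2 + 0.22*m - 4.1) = -3.52*m^3 - 0.81*m^2 - 1.93*m + 0.0800000000000001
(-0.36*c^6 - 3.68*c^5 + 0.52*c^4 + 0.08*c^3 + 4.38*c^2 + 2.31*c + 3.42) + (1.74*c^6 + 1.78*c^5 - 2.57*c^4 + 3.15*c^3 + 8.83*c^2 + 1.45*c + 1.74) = 1.38*c^6 - 1.9*c^5 - 2.05*c^4 + 3.23*c^3 + 13.21*c^2 + 3.76*c + 5.16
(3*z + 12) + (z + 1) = 4*z + 13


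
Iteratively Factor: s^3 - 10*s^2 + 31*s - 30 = (s - 5)*(s^2 - 5*s + 6) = (s - 5)*(s - 2)*(s - 3)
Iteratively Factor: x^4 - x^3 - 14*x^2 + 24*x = (x - 3)*(x^3 + 2*x^2 - 8*x) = (x - 3)*(x - 2)*(x^2 + 4*x) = (x - 3)*(x - 2)*(x + 4)*(x)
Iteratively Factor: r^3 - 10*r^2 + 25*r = (r - 5)*(r^2 - 5*r) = (r - 5)^2*(r)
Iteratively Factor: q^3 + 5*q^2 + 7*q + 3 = (q + 1)*(q^2 + 4*q + 3) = (q + 1)*(q + 3)*(q + 1)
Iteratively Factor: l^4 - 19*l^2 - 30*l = (l + 3)*(l^3 - 3*l^2 - 10*l) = (l + 2)*(l + 3)*(l^2 - 5*l) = l*(l + 2)*(l + 3)*(l - 5)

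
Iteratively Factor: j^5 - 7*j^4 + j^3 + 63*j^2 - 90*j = (j + 3)*(j^4 - 10*j^3 + 31*j^2 - 30*j) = j*(j + 3)*(j^3 - 10*j^2 + 31*j - 30) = j*(j - 3)*(j + 3)*(j^2 - 7*j + 10) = j*(j - 3)*(j - 2)*(j + 3)*(j - 5)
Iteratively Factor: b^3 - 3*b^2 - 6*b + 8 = (b - 1)*(b^2 - 2*b - 8) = (b - 4)*(b - 1)*(b + 2)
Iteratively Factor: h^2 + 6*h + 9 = (h + 3)*(h + 3)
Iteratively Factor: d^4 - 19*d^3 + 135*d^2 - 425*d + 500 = (d - 4)*(d^3 - 15*d^2 + 75*d - 125) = (d - 5)*(d - 4)*(d^2 - 10*d + 25) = (d - 5)^2*(d - 4)*(d - 5)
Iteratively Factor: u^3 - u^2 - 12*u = (u + 3)*(u^2 - 4*u) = (u - 4)*(u + 3)*(u)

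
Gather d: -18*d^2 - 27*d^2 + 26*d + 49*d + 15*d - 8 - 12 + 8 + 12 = -45*d^2 + 90*d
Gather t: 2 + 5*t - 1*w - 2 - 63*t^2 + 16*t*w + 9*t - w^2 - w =-63*t^2 + t*(16*w + 14) - w^2 - 2*w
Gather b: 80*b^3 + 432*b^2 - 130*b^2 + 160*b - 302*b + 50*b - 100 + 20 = 80*b^3 + 302*b^2 - 92*b - 80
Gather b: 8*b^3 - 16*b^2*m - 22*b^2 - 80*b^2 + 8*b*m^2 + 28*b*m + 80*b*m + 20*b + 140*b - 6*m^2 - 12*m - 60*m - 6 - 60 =8*b^3 + b^2*(-16*m - 102) + b*(8*m^2 + 108*m + 160) - 6*m^2 - 72*m - 66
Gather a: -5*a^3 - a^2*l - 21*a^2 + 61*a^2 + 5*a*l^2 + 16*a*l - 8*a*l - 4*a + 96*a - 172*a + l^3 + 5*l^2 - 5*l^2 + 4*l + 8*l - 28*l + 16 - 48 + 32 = -5*a^3 + a^2*(40 - l) + a*(5*l^2 + 8*l - 80) + l^3 - 16*l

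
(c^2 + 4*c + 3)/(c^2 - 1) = (c + 3)/(c - 1)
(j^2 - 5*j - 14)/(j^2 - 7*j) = (j + 2)/j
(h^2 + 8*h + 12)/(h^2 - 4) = (h + 6)/(h - 2)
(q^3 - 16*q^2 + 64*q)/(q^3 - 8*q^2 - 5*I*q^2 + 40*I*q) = (q - 8)/(q - 5*I)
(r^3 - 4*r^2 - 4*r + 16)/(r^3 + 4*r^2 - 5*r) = (r^3 - 4*r^2 - 4*r + 16)/(r*(r^2 + 4*r - 5))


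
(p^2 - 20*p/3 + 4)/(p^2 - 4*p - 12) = (p - 2/3)/(p + 2)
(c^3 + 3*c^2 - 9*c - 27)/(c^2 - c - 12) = (c^2 - 9)/(c - 4)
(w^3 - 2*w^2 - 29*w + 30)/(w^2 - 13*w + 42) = (w^2 + 4*w - 5)/(w - 7)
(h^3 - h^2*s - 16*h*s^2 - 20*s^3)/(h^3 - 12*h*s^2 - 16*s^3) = (-h + 5*s)/(-h + 4*s)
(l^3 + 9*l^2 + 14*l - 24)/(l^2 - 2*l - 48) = (l^2 + 3*l - 4)/(l - 8)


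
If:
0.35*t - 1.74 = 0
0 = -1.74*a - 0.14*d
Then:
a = -0.0804597701149425*d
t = 4.97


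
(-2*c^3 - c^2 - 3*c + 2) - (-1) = -2*c^3 - c^2 - 3*c + 3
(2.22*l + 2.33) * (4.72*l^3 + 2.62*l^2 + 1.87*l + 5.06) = 10.4784*l^4 + 16.814*l^3 + 10.256*l^2 + 15.5903*l + 11.7898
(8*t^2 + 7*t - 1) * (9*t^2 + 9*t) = 72*t^4 + 135*t^3 + 54*t^2 - 9*t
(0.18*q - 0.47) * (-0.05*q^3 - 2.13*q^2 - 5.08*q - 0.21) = -0.009*q^4 - 0.3599*q^3 + 0.0866999999999999*q^2 + 2.3498*q + 0.0987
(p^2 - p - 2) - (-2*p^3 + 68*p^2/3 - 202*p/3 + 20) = 2*p^3 - 65*p^2/3 + 199*p/3 - 22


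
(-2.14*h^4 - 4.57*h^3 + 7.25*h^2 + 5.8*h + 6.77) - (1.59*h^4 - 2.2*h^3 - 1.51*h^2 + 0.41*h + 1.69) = -3.73*h^4 - 2.37*h^3 + 8.76*h^2 + 5.39*h + 5.08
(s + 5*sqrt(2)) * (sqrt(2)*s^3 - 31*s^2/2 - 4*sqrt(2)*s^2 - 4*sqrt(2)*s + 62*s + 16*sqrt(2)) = sqrt(2)*s^4 - 4*sqrt(2)*s^3 - 11*s^3/2 - 163*sqrt(2)*s^2/2 + 22*s^2 - 40*s + 326*sqrt(2)*s + 160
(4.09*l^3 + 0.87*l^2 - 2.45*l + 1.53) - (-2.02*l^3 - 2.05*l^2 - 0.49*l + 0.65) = 6.11*l^3 + 2.92*l^2 - 1.96*l + 0.88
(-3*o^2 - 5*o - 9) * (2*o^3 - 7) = -6*o^5 - 10*o^4 - 18*o^3 + 21*o^2 + 35*o + 63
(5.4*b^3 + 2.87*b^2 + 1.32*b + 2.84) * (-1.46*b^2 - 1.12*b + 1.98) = -7.884*b^5 - 10.2382*b^4 + 5.5504*b^3 + 0.0578000000000003*b^2 - 0.5672*b + 5.6232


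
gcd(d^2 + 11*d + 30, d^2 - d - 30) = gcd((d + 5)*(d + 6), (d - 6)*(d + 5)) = d + 5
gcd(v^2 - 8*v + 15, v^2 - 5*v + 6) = v - 3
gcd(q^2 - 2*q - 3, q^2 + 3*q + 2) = q + 1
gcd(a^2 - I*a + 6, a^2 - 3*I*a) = a - 3*I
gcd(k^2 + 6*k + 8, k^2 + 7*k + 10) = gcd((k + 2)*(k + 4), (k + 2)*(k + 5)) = k + 2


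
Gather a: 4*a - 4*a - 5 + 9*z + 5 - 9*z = 0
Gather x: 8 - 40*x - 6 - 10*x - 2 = -50*x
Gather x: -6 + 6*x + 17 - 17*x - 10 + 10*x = 1 - x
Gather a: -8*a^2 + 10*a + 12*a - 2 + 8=-8*a^2 + 22*a + 6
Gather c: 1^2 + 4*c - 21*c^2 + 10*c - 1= -21*c^2 + 14*c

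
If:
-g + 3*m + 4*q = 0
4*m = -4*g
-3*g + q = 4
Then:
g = -2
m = 2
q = -2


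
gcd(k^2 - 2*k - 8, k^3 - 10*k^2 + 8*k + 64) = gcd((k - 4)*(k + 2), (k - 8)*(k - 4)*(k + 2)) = k^2 - 2*k - 8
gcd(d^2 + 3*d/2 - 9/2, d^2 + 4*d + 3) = d + 3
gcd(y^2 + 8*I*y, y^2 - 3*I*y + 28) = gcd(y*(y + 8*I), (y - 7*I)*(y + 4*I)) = 1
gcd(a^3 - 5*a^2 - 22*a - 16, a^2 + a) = a + 1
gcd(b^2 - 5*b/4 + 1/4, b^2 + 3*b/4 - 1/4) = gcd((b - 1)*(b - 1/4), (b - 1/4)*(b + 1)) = b - 1/4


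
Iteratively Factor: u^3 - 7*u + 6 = (u - 1)*(u^2 + u - 6) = (u - 1)*(u + 3)*(u - 2)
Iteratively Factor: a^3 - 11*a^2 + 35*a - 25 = (a - 1)*(a^2 - 10*a + 25) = (a - 5)*(a - 1)*(a - 5)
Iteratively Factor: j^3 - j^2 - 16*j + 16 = (j - 1)*(j^2 - 16) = (j - 4)*(j - 1)*(j + 4)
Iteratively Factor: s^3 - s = (s + 1)*(s^2 - s) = (s - 1)*(s + 1)*(s)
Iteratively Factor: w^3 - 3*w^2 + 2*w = (w)*(w^2 - 3*w + 2) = w*(w - 1)*(w - 2)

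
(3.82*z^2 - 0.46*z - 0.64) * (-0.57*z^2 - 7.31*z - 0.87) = -2.1774*z^4 - 27.662*z^3 + 0.404*z^2 + 5.0786*z + 0.5568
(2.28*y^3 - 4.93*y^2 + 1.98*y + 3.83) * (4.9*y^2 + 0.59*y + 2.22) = 11.172*y^5 - 22.8118*y^4 + 11.8549*y^3 + 8.9906*y^2 + 6.6553*y + 8.5026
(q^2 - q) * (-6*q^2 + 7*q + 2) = -6*q^4 + 13*q^3 - 5*q^2 - 2*q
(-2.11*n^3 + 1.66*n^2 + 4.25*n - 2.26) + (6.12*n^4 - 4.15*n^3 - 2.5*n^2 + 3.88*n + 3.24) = 6.12*n^4 - 6.26*n^3 - 0.84*n^2 + 8.13*n + 0.98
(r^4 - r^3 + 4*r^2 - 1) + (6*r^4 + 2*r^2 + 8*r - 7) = 7*r^4 - r^3 + 6*r^2 + 8*r - 8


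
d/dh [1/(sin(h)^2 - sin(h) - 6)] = (1 - 2*sin(h))*cos(h)/(sin(h) + cos(h)^2 + 5)^2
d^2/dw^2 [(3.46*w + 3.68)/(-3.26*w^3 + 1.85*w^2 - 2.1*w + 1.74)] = (-220.628976*w^5 - 344.111256*w^4 + 378.7959*w^3 - 462.246528*w^2 + 27.360648*w - 34.05144)/(34.645976*w^9 - 58.98318*w^8 + 100.42593*w^7 - 137.798297*w^6 + 127.65519*w^5 - 113.81319*w^4 + 79.430328*w^3 - 39.82338*w^2 + 19.07388*w - 5.268024)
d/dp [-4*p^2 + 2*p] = 2 - 8*p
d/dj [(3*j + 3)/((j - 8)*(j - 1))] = 3*(-j^2 - 2*j + 17)/(j^4 - 18*j^3 + 97*j^2 - 144*j + 64)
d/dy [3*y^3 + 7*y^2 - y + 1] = 9*y^2 + 14*y - 1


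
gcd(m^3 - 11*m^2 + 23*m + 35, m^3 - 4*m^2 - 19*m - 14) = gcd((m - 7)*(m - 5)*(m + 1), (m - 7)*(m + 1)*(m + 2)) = m^2 - 6*m - 7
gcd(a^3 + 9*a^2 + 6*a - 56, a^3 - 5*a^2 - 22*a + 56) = a^2 + 2*a - 8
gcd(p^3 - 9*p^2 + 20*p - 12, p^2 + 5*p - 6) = p - 1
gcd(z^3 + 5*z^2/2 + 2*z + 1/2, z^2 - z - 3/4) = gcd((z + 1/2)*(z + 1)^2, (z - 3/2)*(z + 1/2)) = z + 1/2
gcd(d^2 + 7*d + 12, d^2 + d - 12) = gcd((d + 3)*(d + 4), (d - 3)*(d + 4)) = d + 4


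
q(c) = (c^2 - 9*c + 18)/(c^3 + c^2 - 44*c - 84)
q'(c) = (2*c - 9)/(c^3 + c^2 - 44*c - 84) + (-3*c^2 - 2*c + 44)*(c^2 - 9*c + 18)/(c^3 + c^2 - 44*c - 84)^2 = (-c^4 + 18*c^3 - 89*c^2 - 204*c + 1548)/(c^6 + 2*c^5 - 87*c^4 - 256*c^3 + 1768*c^2 + 7392*c + 7056)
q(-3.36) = 1.60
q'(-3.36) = 0.30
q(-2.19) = 6.39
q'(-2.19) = 30.64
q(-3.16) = 1.69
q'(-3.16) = 0.57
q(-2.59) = 2.49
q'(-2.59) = 3.01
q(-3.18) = 1.67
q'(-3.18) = 0.54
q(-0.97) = -0.67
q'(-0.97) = 0.96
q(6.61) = -0.05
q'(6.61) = -0.22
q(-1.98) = -55.04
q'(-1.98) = 2777.65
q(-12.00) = -0.24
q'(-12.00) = -0.05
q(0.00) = -0.21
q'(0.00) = 0.22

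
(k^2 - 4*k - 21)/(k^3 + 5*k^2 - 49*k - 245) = (k + 3)/(k^2 + 12*k + 35)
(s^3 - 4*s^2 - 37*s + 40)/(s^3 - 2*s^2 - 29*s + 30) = (s - 8)/(s - 6)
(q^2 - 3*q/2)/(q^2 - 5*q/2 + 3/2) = q/(q - 1)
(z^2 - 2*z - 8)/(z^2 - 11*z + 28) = (z + 2)/(z - 7)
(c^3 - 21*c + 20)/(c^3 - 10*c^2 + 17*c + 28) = (c^2 + 4*c - 5)/(c^2 - 6*c - 7)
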